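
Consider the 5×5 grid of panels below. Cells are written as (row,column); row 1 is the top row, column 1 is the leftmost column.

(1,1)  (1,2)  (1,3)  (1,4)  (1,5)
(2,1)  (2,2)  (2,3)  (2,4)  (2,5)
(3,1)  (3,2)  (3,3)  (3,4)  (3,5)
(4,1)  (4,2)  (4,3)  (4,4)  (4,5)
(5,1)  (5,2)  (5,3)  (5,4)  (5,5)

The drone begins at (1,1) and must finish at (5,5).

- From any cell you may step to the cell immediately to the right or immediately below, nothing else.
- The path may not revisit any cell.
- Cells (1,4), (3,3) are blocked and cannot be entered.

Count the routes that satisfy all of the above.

29

A right/down-only route from (1,1) to (5,5) makes exactly 4 down-moves and 4 right-moves in some order.
With no other constraints that would be C(8,4) = 70 routes.
Subtract routes through each blocked cell (inclusion–exclusion for overlaps): − through (1,4): 5 − through (3,3): 36 → 29.
That gives 29 routes.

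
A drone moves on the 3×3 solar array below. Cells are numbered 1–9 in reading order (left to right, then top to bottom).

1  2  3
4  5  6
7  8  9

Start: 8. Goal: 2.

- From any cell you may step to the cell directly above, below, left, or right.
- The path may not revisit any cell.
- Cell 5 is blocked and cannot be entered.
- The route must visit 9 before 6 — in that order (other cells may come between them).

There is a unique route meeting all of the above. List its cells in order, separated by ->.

The waypoints must appear in the order 9, 6, with no cell reused.
Route from 8: right 1 to 9, up 2 to 3, left 1 to 2 — 4 moves in all.
Check: order respected (9 at step 1, 6 at step 2).

8 -> 9 -> 6 -> 3 -> 2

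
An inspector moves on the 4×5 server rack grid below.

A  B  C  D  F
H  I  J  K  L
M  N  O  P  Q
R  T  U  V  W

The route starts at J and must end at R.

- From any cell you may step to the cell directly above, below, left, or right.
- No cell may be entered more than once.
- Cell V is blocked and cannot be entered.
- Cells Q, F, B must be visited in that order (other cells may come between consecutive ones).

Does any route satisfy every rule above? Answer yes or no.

One route that works: J → O → P → Q → L → F → D → C → B → I → N → T → R.

yes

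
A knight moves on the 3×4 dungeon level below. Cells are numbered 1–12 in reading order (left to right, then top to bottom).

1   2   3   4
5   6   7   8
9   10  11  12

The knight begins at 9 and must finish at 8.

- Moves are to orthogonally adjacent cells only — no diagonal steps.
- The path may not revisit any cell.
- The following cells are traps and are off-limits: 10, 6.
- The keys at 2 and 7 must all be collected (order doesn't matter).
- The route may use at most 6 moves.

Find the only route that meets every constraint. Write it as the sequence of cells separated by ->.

9 -> 5 -> 1 -> 2 -> 3 -> 7 -> 8

Any route must reach 2 and 7 and still end at 8 within 6 moves, so the order of the required stops is forced.
Route from 9: up 2 to 1, right 2 to 3, down 1 to 7, right 1 to 8 — 6 moves in all.
Check: all required cells visited; 6 ≤ 6 moves.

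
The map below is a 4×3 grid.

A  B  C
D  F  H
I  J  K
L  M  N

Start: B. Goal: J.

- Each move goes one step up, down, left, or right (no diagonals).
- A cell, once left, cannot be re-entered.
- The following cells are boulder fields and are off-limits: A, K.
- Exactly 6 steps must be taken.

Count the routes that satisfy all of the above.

Need simple routes of exactly 6 moves from B to J (Manhattan distance 2, so 2 moves are spent on a detour and 2 undoing it).
Enumerating: B F D I L M J | B C H F D I J.
That gives 2 routes.

2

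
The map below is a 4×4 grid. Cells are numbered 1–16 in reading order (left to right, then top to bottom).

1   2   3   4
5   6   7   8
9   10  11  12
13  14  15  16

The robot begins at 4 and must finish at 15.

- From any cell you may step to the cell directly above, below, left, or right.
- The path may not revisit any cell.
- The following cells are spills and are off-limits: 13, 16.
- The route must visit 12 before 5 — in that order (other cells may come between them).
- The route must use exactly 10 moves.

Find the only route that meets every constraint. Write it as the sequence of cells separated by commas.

4, 8, 12, 11, 7, 6, 5, 9, 10, 14, 15

The waypoints must appear in the order 12, 5, with no cell reused.
Route from 4: down 2 to 12, left 1 to 11, up 1 to 7, left 2 to 5, down 1 to 9, right 1 to 10, down 1 to 14, right 1 to 15 — 10 moves in all.
Check: order respected (12 at step 2, 5 at step 6); 10 moves as required.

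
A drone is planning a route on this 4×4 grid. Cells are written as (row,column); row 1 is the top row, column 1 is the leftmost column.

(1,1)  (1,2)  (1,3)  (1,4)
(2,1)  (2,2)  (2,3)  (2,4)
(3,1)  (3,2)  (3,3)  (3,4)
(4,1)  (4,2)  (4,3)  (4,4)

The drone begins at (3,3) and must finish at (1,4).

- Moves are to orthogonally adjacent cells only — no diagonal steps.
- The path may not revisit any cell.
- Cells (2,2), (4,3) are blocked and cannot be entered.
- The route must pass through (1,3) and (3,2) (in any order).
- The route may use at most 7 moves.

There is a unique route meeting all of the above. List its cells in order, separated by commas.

The budget equals the shortest possible length, so every move has to be on a shortest route through the required cells.
Route from (3,3): 2× left (reaching (3,1)), 2× up (reaching (1,1)), 3× right (reaching (1,4)) — 7 moves in all.
Check: all required cells visited; 7 ≤ 7 moves.

(3,3), (3,2), (3,1), (2,1), (1,1), (1,2), (1,3), (1,4)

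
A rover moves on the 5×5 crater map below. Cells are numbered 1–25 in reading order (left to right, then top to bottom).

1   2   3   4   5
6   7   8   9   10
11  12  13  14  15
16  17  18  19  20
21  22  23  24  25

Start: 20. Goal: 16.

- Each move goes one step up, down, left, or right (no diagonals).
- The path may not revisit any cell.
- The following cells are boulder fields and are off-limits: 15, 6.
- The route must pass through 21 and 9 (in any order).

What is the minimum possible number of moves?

Any route passes through 21 and 9 in some order between 20 and 16. Summing Manhattan distances along each leg and taking the cheapest ordering (20 → 9 → 21 → 16) gives a lower bound of 3 + 6 + 1 = 10 moves.
A route of 10 moves achieves this: 20 → 19 → 14 → 9 → 8 → 13 → 18 → 23 → 22 → 21 → 16.
Since 10 matches the lower bound, it is optimal.

10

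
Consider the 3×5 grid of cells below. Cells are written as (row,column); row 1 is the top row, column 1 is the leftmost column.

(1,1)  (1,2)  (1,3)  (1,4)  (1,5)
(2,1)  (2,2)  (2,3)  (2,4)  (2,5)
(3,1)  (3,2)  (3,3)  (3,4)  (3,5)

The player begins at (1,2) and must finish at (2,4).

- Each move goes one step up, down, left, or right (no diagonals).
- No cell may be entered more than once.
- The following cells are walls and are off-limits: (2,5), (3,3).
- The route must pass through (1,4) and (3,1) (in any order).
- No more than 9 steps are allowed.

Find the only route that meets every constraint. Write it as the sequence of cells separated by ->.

Any route must reach (1,4) and (3,1) and still end at (2,4) within 9 moves, so the order of the required stops is forced.
Route from (1,2): left 1 to (1,1), down 2 to (3,1), right 1 to (3,2), up 1 to (2,2), right 1 to (2,3), up 1 to (1,3), right 1 to (1,4), down 1 to (2,4) — 9 moves in all.
Check: all required cells visited; 9 ≤ 9 moves.

(1,2) -> (1,1) -> (2,1) -> (3,1) -> (3,2) -> (2,2) -> (2,3) -> (1,3) -> (1,4) -> (2,4)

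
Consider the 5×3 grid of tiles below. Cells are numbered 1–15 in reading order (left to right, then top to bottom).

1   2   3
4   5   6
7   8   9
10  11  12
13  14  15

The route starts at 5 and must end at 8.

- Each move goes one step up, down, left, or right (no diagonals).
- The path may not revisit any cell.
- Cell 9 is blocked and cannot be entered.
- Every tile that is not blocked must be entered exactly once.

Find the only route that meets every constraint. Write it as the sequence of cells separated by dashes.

Need to visit all 14 open cells exactly once, starting at 5 and ending at 8.
Cell 15 has only two open neighbours (12 and 14), so the path must pass straight through it: one of those is the cell it's entered from and the other is where it exits.
Route from 5: right to 6, up to 3, 2× left (reaching 1), 4× down (reaching 13), 2× right (reaching 15), up to 12, left to 11, up to 8 — 13 moves in all.
Check: all 14 open cells covered.

5 - 6 - 3 - 2 - 1 - 4 - 7 - 10 - 13 - 14 - 15 - 12 - 11 - 8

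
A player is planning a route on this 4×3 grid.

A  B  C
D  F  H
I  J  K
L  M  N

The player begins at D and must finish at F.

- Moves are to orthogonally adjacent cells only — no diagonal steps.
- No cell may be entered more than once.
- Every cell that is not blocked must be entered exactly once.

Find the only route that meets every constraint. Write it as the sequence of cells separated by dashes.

Need to visit all 12 open cells exactly once, starting at D and ending at F.
Cell L has only two open neighbours (I and M), so the path must pass straight through it: one of those is the cell it's entered from and the other is where it exits.
Route from D: up to A, 2× right (reaching C), 3× down (reaching N), 2× left (reaching L), up to I, right to J, up to F — 11 moves in all.
Check: all 12 open cells covered.

D - A - B - C - H - K - N - M - L - I - J - F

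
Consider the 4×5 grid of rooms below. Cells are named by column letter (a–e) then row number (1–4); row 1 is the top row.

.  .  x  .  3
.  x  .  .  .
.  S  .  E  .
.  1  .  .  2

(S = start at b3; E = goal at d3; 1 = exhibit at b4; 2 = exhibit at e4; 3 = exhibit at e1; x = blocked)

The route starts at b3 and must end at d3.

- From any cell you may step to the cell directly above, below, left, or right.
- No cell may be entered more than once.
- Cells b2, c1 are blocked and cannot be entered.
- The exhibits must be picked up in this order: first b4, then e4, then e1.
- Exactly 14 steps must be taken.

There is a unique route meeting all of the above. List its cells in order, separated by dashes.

b3 - a3 - a4 - b4 - c4 - d4 - e4 - e3 - e2 - e1 - d1 - d2 - c2 - c3 - d3

The waypoints must appear in the order b4, e4, e1, with no cell reused.
Route from b3: left 1 to a3, down 1 to a4, right 4 to e4, up 3 to e1, left 1 to d1, down 1 to d2, left 1 to c2, down 1 to c3, right 1 to d3 — 14 moves in all.
Check: order respected (1 at step 3, 2 at step 6, 3 at step 9); 14 moves as required.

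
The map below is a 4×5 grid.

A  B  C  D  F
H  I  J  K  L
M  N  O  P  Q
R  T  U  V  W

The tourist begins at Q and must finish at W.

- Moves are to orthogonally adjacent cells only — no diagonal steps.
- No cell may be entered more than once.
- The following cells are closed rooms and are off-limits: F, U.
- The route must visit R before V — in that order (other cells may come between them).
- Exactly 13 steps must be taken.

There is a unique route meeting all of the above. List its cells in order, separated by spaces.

Q L K J I H M R T N O P V W

The waypoints must appear in the order R, V, with no cell reused.
Route from Q: up to L, 4× left (reaching H), 2× down (reaching R), right to T, up to N, 2× right (reaching P), down to V, right to W — 13 moves in all.
Check: order respected (R at step 7, V at step 12); 13 moves as required.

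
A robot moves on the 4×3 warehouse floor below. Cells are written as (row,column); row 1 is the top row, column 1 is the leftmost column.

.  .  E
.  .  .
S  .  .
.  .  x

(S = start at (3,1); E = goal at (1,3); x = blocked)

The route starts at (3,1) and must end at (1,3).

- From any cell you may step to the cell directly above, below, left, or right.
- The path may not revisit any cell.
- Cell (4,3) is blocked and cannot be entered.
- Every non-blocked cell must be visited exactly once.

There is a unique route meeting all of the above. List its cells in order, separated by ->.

Need to visit all 11 open cells exactly once, starting at (3,1) and ending at (1,3).
Cell (4,1) has only two open neighbours ((3,1) and (4,2)), so the path must pass straight through it: one of those is the cell it's entered from and the other is where it exits.
Route from (3,1): down to (4,1), right to (4,2), up to (3,2), right to (3,3), up to (2,3), 2× left (reaching (2,1)), up to (1,1), 2× right (reaching (1,3)) — 10 moves in all.
Check: all 11 open cells covered.

(3,1) -> (4,1) -> (4,2) -> (3,2) -> (3,3) -> (2,3) -> (2,2) -> (2,1) -> (1,1) -> (1,2) -> (1,3)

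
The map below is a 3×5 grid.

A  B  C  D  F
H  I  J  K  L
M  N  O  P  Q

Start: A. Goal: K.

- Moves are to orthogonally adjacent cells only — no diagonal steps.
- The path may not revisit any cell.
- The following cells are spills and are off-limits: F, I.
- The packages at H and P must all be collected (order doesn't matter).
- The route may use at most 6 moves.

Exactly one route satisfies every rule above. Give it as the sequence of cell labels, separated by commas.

A, H, M, N, O, P, K

The 6-move cap with required stops at H, P leaves no slack for detours.
Route from A: 2× down (reaching M), 3× right (reaching P), up to K — 6 moves in all.
Check: all required cells visited; 6 ≤ 6 moves.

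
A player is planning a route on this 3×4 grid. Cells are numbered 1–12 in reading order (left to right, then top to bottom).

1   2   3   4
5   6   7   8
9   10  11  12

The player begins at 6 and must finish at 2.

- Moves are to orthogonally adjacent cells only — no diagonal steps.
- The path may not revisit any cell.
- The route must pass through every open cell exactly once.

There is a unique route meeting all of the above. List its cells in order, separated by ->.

Need to visit all 12 open cells exactly once, starting at 6 and ending at 2.
Route from 6: right 1 to 7, up 1 to 3, right 1 to 4, down 2 to 12, left 3 to 9, up 2 to 1, right 1 to 2 — 11 moves in all.
Check: all 12 open cells covered.

6 -> 7 -> 3 -> 4 -> 8 -> 12 -> 11 -> 10 -> 9 -> 5 -> 1 -> 2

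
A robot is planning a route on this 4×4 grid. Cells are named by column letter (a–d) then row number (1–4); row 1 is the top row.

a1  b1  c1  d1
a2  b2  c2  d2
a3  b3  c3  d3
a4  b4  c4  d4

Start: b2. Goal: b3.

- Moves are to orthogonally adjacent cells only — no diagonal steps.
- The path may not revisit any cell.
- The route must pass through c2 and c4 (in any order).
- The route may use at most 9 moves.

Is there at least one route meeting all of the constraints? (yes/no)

One route that works: b2 → c2 → c3 → c4 → b4 → b3.

yes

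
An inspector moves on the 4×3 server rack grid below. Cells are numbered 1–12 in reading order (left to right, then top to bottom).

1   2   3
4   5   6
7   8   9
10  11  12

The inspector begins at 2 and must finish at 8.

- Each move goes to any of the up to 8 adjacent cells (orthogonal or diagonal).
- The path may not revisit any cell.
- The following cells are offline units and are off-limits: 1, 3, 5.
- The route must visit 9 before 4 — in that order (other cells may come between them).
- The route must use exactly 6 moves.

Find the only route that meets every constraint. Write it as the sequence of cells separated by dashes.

The waypoints must appear in the order 9, 4, with no cell reused.
Route from 2: down-right to 6, down to 9, down-left to 11, up-left to 7, up to 4, down-right to 8 — 6 moves in all.
Check: order respected (9 at step 2, 4 at step 5); 6 moves as required.

2 - 6 - 9 - 11 - 7 - 4 - 8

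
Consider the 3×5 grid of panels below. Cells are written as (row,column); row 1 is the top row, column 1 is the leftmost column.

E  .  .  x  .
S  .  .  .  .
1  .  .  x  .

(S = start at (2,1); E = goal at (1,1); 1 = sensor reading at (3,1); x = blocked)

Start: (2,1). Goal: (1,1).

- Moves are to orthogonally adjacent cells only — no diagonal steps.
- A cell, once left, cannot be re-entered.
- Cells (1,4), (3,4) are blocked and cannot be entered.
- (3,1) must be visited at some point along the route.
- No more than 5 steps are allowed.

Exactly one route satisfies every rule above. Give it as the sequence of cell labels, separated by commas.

(2,1), (3,1), (3,2), (2,2), (1,2), (1,1)

Any route must reach (3,1) and still end at (1,1) within 5 moves, so the order of the required stops is forced.
Route from (2,1): down 1 to (3,1), right 1 to (3,2), up 2 to (1,2), left 1 to (1,1) — 5 moves in all.
Check: all required cells visited; 5 ≤ 5 moves.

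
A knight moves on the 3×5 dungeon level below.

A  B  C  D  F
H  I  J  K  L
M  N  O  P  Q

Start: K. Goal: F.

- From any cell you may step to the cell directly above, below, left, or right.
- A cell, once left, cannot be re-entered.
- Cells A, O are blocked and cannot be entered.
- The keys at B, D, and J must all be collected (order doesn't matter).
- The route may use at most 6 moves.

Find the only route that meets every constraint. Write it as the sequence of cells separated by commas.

Any route must reach B, D, and J and still end at F within 6 moves, so the order of the required stops is forced.
Route from K: 2× left (reaching I), up to B, 3× right (reaching F) — 6 moves in all.
Check: all required cells visited; 6 ≤ 6 moves.

K, J, I, B, C, D, F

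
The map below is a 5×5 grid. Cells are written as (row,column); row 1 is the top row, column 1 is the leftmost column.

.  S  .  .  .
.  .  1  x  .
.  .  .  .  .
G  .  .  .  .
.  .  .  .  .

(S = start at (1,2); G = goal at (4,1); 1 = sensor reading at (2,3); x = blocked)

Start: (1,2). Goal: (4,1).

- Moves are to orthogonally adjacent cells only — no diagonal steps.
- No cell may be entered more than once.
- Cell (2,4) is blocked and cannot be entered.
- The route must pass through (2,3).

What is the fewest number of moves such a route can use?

Any route passes through (2,3) somewhere between (1,2) and (4,1). Summing Manhattan distances along the two legs ((1,2) → (2,3) → (4,1)) gives a lower bound of 2 + 4 = 6 moves.
A route of 6 moves achieves this: (1,2) → (2,2) → (2,3) → (3,3) → (4,3) → (4,2) → (4,1).
Since 6 matches the lower bound, it is optimal.

6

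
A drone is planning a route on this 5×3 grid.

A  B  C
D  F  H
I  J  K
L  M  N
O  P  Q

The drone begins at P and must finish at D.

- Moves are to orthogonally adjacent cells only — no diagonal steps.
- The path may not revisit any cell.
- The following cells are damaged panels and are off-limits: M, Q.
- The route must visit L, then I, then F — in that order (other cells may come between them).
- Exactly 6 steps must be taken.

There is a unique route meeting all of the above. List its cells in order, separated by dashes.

P - O - L - I - J - F - D

The waypoints must appear in the order L, I, F, with no cell reused.
Route from P: left to O, 2× up (reaching I), right to J, up to F, left to D — 6 moves in all.
Check: order respected (L at step 2, I at step 3, F at step 5); 6 moves as required.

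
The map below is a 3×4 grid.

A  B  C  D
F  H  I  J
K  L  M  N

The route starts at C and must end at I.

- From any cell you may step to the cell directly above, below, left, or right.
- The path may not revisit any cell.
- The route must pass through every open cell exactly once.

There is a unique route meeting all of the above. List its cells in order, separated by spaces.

Need to visit all 12 open cells exactly once, starting at C and ending at I.
Cell D has only two open neighbours (J and C), so the path must pass straight through it: one of those is the cell it's entered from and the other is where it exits.
Route from C: right 1 to D, down 2 to N, left 3 to K, up 2 to A, right 1 to B, down 1 to H, right 1 to I — 11 moves in all.
Check: all 12 open cells covered.

C D J N M L K F A B H I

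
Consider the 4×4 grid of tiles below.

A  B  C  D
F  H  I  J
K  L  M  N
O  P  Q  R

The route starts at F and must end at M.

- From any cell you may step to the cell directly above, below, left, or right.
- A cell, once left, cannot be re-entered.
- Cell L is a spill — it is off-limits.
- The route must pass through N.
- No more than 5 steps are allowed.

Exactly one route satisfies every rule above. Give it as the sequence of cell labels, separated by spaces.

F H I J N M

The 5-move cap with required stops at N leaves no slack for detours.
Route from F: 3× right (reaching J), down to N, left to M — 5 moves in all.
Check: all required cells visited; 5 ≤ 5 moves.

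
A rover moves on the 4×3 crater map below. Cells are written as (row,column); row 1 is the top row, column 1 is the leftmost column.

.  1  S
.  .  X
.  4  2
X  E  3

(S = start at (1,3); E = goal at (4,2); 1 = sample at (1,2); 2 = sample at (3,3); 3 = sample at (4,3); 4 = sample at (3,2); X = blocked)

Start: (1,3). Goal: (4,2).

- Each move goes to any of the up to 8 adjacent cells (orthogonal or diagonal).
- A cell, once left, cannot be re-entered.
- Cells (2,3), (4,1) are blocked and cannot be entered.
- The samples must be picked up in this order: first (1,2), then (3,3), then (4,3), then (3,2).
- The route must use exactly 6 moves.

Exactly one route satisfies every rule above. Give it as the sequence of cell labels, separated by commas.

(1,3), (1,2), (2,2), (3,3), (4,3), (3,2), (4,2)

The waypoints must appear in the order (1,2), (3,3), (4,3), (3,2), with no cell reused.
Route from (1,3): left 1 to (1,2), down 1 to (2,2), down-right 1 to (3,3), down 1 to (4,3), up-left 1 to (3,2), down 1 to (4,2) — 6 moves in all.
Check: order respected (1 at step 1, 2 at step 3, 3 at step 4, 4 at step 5); 6 moves as required.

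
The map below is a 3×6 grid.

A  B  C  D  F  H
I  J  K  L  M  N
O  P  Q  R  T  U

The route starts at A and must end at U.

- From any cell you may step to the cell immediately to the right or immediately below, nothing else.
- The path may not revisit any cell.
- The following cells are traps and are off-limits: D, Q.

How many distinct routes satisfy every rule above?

A right/down-only route from A to U makes exactly 2 down-moves and 5 right-moves in some order.
With no other constraints that would be C(7,2) = 21 routes.
Subtract routes through each blocked cell (inclusion–exclusion for overlaps): − through D: 6 − through Q: 6 → 9.
That gives 9 routes.

9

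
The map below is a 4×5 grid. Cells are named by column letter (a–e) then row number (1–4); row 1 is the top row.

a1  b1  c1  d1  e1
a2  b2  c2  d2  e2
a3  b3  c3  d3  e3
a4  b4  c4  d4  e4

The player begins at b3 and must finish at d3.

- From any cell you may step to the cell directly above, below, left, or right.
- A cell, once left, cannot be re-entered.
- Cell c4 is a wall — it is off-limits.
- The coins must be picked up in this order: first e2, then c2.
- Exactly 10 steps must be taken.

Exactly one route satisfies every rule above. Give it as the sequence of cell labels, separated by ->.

The waypoints must appear in the order e2, c2, with no cell reused.
Route from b3: 2× up (reaching b1), 3× right (reaching e1), down to e2, 2× left (reaching c2), down to c3, right to d3 — 10 moves in all.
Check: order respected (e2 at step 6, c2 at step 8); 10 moves as required.

b3 -> b2 -> b1 -> c1 -> d1 -> e1 -> e2 -> d2 -> c2 -> c3 -> d3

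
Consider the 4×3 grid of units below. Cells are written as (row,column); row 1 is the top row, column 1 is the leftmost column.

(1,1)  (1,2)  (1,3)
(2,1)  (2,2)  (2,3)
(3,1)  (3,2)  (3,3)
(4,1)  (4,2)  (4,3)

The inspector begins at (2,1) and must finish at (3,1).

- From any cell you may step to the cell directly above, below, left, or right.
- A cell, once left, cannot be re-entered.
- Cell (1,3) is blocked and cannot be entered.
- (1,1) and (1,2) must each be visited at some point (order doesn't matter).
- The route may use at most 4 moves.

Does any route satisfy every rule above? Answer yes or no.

Even ignoring the no-revisit rule, getting from (2,1) to (3,1), taking the cheapest ordering (2,1) → (1,2) → (1,1) → (3,1) needs at least 2 + 1 + 2 = 5 moves (Manhattan distance per leg), which exceeds the 4-move limit.

no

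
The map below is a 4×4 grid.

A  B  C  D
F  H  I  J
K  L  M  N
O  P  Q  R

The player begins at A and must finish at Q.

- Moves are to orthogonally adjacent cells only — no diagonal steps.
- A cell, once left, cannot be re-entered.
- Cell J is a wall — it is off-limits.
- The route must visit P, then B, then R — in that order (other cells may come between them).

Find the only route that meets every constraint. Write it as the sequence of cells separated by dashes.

A - F - K - O - P - L - H - B - C - I - M - N - R - Q

The waypoints must appear in the order P, B, R, with no cell reused.
Route from A: down 3 to O, right 1 to P, up 3 to B, right 1 to C, down 2 to M, right 1 to N, down 1 to R, left 1 to Q — 13 moves in all.
Check: order respected (P at step 4, B at step 7, R at step 12).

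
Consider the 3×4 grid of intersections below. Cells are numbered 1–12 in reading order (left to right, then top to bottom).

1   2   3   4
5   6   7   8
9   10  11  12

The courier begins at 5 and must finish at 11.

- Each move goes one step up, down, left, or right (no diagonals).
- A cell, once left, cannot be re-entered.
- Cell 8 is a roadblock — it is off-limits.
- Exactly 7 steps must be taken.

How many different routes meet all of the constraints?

2

Need simple routes of exactly 7 moves from 5 to 11 (Manhattan distance 3, so 2 moves are spent on a detour and 2 undoing it).
Enumerating: 5 1 2 3 7 6 10 11 | 5 9 10 6 2 3 7 11.
That gives 2 routes.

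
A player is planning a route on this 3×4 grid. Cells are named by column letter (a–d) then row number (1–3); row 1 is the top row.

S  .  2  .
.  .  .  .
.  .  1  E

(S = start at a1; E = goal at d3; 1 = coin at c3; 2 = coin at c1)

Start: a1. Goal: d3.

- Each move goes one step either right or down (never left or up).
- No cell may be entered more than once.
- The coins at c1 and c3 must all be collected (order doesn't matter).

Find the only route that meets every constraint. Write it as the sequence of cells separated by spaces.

a1 b1 c1 c2 c3 d3

Moves only go right or down, so the column and row indices never decrease.
Route from a1: right 2 to c1, down 2 to c3, right 1 to d3 — 5 moves in all.
Check: all required cells visited.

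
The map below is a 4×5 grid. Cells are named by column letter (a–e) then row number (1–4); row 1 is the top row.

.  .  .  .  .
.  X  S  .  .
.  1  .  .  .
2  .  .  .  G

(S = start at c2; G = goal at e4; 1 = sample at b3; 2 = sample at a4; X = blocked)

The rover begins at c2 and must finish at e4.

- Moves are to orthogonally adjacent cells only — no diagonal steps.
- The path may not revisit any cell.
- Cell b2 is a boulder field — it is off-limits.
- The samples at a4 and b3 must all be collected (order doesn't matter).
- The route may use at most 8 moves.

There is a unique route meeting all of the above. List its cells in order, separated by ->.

c2 -> c3 -> b3 -> a3 -> a4 -> b4 -> c4 -> d4 -> e4

The 8-move cap with required stops at a4, b3 leaves no slack for detours.
Route from c2: down to c3, 2× left (reaching a3), down to a4, 4× right (reaching e4) — 8 moves in all.
Check: all required cells visited; 8 ≤ 8 moves.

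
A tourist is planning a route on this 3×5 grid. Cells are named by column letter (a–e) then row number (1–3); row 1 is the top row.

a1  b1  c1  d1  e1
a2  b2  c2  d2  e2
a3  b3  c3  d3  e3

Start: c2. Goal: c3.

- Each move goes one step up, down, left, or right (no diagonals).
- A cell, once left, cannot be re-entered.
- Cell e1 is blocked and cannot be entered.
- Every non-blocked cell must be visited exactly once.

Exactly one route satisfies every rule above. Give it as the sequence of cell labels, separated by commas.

c2, b2, b3, a3, a2, a1, b1, c1, d1, d2, e2, e3, d3, c3

Need to visit all 14 open cells exactly once, starting at c2 and ending at c3.
Cell e3 has only two open neighbours (e2 and d3), so the path must pass straight through it: one of those is the cell it's entered from and the other is where it exits.
Route from c2: left 1 to b2, down 1 to b3, left 1 to a3, up 2 to a1, right 3 to d1, down 1 to d2, right 1 to e2, down 1 to e3, left 2 to c3 — 13 moves in all.
Check: all 14 open cells covered.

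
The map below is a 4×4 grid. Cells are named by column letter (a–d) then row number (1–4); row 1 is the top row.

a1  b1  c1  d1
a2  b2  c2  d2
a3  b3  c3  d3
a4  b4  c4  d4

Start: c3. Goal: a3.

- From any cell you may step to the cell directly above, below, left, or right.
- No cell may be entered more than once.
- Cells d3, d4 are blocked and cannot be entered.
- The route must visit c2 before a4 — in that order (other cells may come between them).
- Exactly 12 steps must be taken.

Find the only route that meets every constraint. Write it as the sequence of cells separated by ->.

The waypoints must appear in the order c2, a4, with no cell reused.
Route from c3: up 1 to c2, right 1 to d2, up 1 to d1, left 3 to a1, down 1 to a2, right 1 to b2, down 2 to b4, left 1 to a4, up 1 to a3 — 12 moves in all.
Check: order respected (c2 at step 1, a4 at step 11); 12 moves as required.

c3 -> c2 -> d2 -> d1 -> c1 -> b1 -> a1 -> a2 -> b2 -> b3 -> b4 -> a4 -> a3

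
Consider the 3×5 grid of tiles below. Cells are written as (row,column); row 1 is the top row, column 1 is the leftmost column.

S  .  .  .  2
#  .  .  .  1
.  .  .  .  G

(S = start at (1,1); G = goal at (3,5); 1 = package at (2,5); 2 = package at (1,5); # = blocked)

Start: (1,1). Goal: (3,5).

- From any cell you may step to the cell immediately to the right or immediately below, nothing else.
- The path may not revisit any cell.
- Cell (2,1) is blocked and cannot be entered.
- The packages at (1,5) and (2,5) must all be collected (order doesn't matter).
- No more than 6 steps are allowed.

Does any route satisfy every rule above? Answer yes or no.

One route that works: (1,1) → (1,2) → (1,3) → (1,4) → (1,5) → (2,5) → (3,5).

yes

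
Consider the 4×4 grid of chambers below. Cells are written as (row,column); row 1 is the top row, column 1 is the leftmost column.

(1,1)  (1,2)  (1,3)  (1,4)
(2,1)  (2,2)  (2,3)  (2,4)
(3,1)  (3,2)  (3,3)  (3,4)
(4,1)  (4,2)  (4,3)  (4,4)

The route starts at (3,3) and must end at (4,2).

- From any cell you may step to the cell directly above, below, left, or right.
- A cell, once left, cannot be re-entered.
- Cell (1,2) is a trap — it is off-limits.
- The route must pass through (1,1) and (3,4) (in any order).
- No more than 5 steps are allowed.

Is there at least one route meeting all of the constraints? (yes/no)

no

(1,1) must be visited but has only one open neighbour ((2,1)), and it is neither the start nor the goal — the route would have to enter and leave through (2,1), re-entering it.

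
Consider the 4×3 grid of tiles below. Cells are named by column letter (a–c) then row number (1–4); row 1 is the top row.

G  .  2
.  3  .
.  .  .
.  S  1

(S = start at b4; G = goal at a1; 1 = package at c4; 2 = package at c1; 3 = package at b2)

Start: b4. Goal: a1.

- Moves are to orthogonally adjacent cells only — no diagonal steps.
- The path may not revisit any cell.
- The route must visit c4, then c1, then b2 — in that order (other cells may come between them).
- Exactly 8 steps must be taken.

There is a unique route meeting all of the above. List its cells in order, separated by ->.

b4 -> c4 -> c3 -> c2 -> c1 -> b1 -> b2 -> a2 -> a1

The waypoints must appear in the order c4, c1, b2, with no cell reused.
Route from b4: right 1 to c4, up 3 to c1, left 1 to b1, down 1 to b2, left 1 to a2, up 1 to a1 — 8 moves in all.
Check: order respected (1 at step 1, 2 at step 4, 3 at step 6); 8 moves as required.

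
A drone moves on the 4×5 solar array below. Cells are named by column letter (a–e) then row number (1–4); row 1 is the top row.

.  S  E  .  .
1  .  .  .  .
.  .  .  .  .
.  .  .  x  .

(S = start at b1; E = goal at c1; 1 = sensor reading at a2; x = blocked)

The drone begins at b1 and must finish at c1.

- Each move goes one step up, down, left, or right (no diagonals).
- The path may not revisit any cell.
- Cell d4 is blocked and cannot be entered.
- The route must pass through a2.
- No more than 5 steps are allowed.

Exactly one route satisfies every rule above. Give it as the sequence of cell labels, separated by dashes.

The budget equals the shortest possible length, so every move has to be on a shortest route through the required cells.
Route from b1: left 1 to a1, down 1 to a2, right 2 to c2, up 1 to c1 — 5 moves in all.
Check: all required cells visited; 5 ≤ 5 moves.

b1 - a1 - a2 - b2 - c2 - c1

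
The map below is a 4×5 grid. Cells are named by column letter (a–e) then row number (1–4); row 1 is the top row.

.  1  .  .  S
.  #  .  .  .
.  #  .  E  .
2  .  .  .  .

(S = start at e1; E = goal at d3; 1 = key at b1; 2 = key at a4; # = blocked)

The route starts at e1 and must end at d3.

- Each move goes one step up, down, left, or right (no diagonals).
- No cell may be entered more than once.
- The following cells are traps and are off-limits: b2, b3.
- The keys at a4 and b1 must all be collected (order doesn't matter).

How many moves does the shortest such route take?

11

Any route passes through a4 and b1 in some order between e1 and d3. Summing Manhattan distances along each leg and taking the cheapest ordering (e1 → b1 → a4 → d3) gives a lower bound of 3 + 4 + 4 = 11 moves.
A route of 11 moves achieves this: e1 → d1 → c1 → b1 → a1 → a2 → a3 → a4 → b4 → c4 → c3 → d3.
Since 11 matches the lower bound, it is optimal.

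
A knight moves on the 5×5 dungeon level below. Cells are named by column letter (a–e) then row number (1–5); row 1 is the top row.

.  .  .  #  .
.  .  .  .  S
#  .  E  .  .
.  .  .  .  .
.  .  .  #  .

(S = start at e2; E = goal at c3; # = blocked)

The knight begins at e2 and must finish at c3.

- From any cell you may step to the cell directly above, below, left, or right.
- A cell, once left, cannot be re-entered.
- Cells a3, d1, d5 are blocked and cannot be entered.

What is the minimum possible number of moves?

The Manhattan distance from e2 to c3 is |2−3| + |5−3| = 3, so at least 3 moves are needed.
A route of 3 moves achieves this: e2 → e3 → d3 → c3.
Since 3 matches the lower bound, it is optimal.

3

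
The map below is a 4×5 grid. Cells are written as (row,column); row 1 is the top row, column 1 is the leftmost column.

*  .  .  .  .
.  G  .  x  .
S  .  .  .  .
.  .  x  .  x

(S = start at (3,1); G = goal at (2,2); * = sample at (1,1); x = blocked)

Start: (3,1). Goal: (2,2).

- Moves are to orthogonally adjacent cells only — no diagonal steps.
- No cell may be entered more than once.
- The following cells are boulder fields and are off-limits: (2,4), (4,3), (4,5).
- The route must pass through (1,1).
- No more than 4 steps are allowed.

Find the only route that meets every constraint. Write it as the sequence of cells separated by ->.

(3,1) -> (2,1) -> (1,1) -> (1,2) -> (2,2)

The 4-move cap with required stops at (1,1) leaves no slack for detours.
Route from (3,1): up 2 to (1,1), right 1 to (1,2), down 1 to (2,2) — 4 moves in all.
Check: all required cells visited; 4 ≤ 4 moves.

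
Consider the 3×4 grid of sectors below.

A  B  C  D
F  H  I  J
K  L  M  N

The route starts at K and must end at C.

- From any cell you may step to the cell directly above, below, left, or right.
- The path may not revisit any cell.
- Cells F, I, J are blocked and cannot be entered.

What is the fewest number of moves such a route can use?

4

The Manhattan distance from K to C is |3−1| + |1−3| = 4, so at least 4 moves are needed.
A route of 4 moves achieves this: K → L → H → B → C.
Since 4 matches the lower bound, it is optimal.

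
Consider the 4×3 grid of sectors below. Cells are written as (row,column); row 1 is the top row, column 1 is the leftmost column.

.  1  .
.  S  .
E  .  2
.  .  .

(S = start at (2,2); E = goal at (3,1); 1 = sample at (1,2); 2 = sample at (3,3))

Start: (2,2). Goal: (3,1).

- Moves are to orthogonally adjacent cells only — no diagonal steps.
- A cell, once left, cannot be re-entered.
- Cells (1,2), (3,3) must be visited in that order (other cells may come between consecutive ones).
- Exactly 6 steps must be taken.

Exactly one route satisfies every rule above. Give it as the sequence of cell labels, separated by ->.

(2,2) -> (1,2) -> (1,3) -> (2,3) -> (3,3) -> (3,2) -> (3,1)

The waypoints must appear in the order (1,2), (3,3), with no cell reused.
Route from (2,2): up 1 to (1,2), right 1 to (1,3), down 2 to (3,3), left 2 to (3,1) — 6 moves in all.
Check: order respected (1 at step 1, 2 at step 4); 6 moves as required.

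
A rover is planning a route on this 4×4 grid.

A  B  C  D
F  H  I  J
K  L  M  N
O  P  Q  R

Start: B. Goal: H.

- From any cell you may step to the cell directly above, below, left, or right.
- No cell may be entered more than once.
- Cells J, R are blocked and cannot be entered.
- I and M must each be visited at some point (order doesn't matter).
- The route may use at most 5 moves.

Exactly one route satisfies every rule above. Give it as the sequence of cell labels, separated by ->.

B -> C -> I -> M -> L -> H

The 5-move cap with required stops at I, M leaves no slack for detours.
Route from B: right 1 to C, down 2 to M, left 1 to L, up 1 to H — 5 moves in all.
Check: all required cells visited; 5 ≤ 5 moves.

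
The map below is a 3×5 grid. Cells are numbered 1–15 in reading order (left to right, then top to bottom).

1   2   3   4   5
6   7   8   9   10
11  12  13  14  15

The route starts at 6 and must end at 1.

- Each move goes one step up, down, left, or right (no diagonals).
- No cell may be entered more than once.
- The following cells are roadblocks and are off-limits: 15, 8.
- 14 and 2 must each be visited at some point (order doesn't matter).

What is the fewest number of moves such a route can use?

Any route passes through 14 and 2 in some order between 6 and 1. Summing Manhattan distances along each leg and taking the cheapest ordering (6 → 14 → 2 → 1) gives a lower bound of 4 + 4 + 1 = 9 moves.
A route of 9 moves achieves this: 6 → 11 → 12 → 13 → 14 → 9 → 4 → 3 → 2 → 1.
Since 9 matches the lower bound, it is optimal.

9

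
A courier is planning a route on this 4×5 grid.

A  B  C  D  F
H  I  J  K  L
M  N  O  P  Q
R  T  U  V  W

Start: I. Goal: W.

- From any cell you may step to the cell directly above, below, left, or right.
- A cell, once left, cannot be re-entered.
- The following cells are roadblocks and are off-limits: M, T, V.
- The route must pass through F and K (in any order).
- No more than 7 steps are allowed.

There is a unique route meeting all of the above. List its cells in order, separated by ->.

I -> J -> K -> D -> F -> L -> Q -> W

The budget equals the shortest possible length, so every move has to be on a shortest route through the required cells.
Route from I: 2× right (reaching K), up to D, right to F, 3× down (reaching W) — 7 moves in all.
Check: all required cells visited; 7 ≤ 7 moves.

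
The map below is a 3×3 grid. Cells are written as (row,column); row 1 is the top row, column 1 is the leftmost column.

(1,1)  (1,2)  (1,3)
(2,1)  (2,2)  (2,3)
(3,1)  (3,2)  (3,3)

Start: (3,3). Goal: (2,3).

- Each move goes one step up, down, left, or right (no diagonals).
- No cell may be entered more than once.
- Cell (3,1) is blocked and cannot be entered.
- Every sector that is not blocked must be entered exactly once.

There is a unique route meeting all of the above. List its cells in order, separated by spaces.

Need to visit all 8 open cells exactly once, starting at (3,3) and ending at (2,3).
Cell (2,1) has only two open neighbours ((1,1) and (2,2)), so the path must pass straight through it: one of those is the cell it's entered from and the other is where it exits.
Route from (3,3): left 1 to (3,2), up 1 to (2,2), left 1 to (2,1), up 1 to (1,1), right 2 to (1,3), down 1 to (2,3) — 7 moves in all.
Check: all 8 open cells covered.

(3,3) (3,2) (2,2) (2,1) (1,1) (1,2) (1,3) (2,3)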